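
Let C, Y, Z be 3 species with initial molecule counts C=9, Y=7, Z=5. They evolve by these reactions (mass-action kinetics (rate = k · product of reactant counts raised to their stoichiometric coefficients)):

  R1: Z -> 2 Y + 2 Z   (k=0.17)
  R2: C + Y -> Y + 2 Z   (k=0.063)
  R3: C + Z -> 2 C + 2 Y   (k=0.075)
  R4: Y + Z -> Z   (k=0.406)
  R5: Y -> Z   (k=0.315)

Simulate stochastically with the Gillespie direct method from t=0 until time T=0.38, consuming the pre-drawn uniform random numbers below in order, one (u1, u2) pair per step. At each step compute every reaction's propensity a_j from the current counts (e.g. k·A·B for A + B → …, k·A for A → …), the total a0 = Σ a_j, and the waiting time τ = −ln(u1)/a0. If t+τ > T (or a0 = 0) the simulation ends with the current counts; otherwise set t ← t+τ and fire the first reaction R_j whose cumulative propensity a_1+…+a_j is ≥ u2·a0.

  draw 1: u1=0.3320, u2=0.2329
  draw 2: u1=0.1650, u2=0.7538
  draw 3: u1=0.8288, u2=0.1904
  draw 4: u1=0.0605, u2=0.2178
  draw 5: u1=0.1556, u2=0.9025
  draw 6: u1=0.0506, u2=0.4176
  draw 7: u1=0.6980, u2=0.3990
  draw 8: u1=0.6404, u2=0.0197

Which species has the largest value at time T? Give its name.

t=0.000: C=9 Y=7 Z=5
Draw 1: a1=0.850, a2=3.969, a3=3.375, a4=14.210, a5=2.205, a0=24.609; τ=−ln(0.3320)/24.609=0.045 → t=0.045; u2·a0=0.2329·24.609=5.731; a1+a2=4.819 < 5.731 ≤ a1+…+a3=8.194 → R3 fires; C=10 Y=9 Z=4
Draw 2: a1=0.680, a2=5.670, a3=3.000, a4=14.616, a5=2.835, a0=26.801; τ=−ln(0.1650)/26.801=0.067 → t=0.112; u2·a0=0.7538·26.801=20.203; a1+…+a3=9.350 < 20.203 ≤ a1+…+a4=23.966 → R4 fires; C=10 Y=8 Z=4
Draw 3: a1=0.680, a2=5.040, a3=3.000, a4=12.992, a5=2.520, a0=24.232; τ=−ln(0.8288)/24.232=0.008 → t=0.120; u2·a0=0.1904·24.232=4.614; a1=0.680 < 4.614 ≤ a1+a2=5.720 → R2 fires; C=9 Y=8 Z=6
Draw 4: a1=1.020, a2=4.536, a3=4.050, a4=19.488, a5=2.520, a0=31.614; τ=−ln(0.0605)/31.614=0.089 → t=0.209; u2·a0=0.2178·31.614=6.886; a1+a2=5.556 < 6.886 ≤ a1+…+a3=9.606 → R3 fires; C=10 Y=10 Z=5
Draw 5: a1=0.850, a2=6.300, a3=3.750, a4=20.300, a5=3.150, a0=34.350; τ=−ln(0.1556)/34.350=0.054 → t=0.263; u2·a0=0.9025·34.350=31.001; a1+…+a3=10.900 < 31.001 ≤ a1+…+a4=31.200 → R4 fires; C=10 Y=9 Z=5
Draw 6: a1=0.850, a2=5.670, a3=3.750, a4=18.270, a5=2.835, a0=31.375; τ=−ln(0.0506)/31.375=0.095 → t=0.358; u2·a0=0.4176·31.375=13.102; a1+…+a3=10.270 < 13.102 ≤ a1+…+a4=28.540 → R4 fires; C=10 Y=8 Z=5
Draw 7: a1=0.850, a2=5.040, a3=3.750, a4=16.240, a5=2.520, a0=28.400; τ=−ln(0.6980)/28.400=0.013 → t=0.370; u2·a0=0.3990·28.400=11.332; a1+…+a3=9.640 < 11.332 ≤ a1+…+a4=25.880 → R4 fires; C=10 Y=7 Z=5
Draw 8: a1=0.850, a2=4.410, a3=3.750, a4=14.210, a5=2.205, a0=25.425; τ=−ln(0.6404)/25.425=0.018 → t=0.388 > T=0.38: stop.
At T=0.38: C=10 Y=7 Z=5; the largest is C.

Dominant species at T: C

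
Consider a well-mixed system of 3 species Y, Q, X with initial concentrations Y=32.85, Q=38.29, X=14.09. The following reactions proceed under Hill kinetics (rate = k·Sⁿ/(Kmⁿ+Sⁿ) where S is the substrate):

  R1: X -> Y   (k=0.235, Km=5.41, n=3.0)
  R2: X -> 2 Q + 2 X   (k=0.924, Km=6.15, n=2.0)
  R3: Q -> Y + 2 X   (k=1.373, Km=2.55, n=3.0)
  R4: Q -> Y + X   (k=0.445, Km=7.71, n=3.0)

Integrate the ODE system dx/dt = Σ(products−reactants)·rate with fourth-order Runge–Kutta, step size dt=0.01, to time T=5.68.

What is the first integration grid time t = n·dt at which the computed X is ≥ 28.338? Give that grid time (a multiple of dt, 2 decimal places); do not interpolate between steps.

Threshold first reached at t = 3.75

RK4 with dt=0.01: 568 steps to T=5.68. Trajectory (selected grid times):
t=0.00: Y=32.85 Q=38.29 X=14.09
t=0.63: Y=34.13 Q=38.15 X=16.46
t=1.26: Y=35.42 Q=38.04 X=18.84
t=1.89: Y=36.71 Q=37.96 X=21.23
t=2.52: Y=38.00 Q=37.90 X=23.64
t=3.16: Y=39.31 Q=37.86 X=26.08
t=3.74: Y=40.49 Q=37.83 X=28.31
t=3.75: Y=40.52 Q=37.82 X=28.34
t=3.79: Y=40.60 Q=37.82 X=28.50
t=4.42: Y=41.89 Q=37.80 X=30.92
t=5.05: Y=43.18 Q=37.78 X=33.34
t=5.68: Y=44.47 Q=37.76 X=35.76
X(3.74)=28.306 < 28.338 but X(3.75)=28.345 ≥ 28.338, so the first grid time is t=3.75.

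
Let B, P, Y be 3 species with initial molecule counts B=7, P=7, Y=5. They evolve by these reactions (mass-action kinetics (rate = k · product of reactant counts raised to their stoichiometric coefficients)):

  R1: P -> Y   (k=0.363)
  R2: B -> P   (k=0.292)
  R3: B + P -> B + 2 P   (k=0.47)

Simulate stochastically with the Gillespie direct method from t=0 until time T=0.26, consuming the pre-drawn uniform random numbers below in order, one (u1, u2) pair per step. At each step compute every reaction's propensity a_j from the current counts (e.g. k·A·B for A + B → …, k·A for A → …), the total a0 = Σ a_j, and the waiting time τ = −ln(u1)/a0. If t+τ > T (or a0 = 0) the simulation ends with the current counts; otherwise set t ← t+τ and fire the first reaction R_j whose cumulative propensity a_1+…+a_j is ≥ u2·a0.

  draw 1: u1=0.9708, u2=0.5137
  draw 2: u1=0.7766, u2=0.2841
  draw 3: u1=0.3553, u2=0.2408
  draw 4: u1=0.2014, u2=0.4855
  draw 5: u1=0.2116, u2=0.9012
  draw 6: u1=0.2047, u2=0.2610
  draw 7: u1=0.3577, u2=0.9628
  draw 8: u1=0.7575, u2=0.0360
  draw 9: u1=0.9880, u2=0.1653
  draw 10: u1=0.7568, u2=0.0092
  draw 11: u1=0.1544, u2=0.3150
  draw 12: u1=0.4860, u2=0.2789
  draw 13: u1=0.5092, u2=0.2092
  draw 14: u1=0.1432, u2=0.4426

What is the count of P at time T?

P at T = 16

t=0.000: B=7 P=7 Y=5
Draw 1: a1=2.541, a2=2.044, a3=23.030, a0=27.615; τ=−ln(0.9708)/27.615=0.001 → t=0.001; u2·a0=0.5137·27.615=14.186; a1+a2=4.585 < 14.186 ≤ a1+…+a3=27.615 → R3 fires; B=7 P=8 Y=5
Draw 2: a1=2.904, a2=2.044, a3=26.320, a0=31.268; τ=−ln(0.7766)/31.268=0.008 → t=0.009; u2·a0=0.2841·31.268=8.883; a1+a2=4.948 < 8.883 ≤ a1+…+a3=31.268 → R3 fires; B=7 P=9 Y=5
Draw 3: a1=3.267, a2=2.044, a3=29.610, a0=34.921; τ=−ln(0.3553)/34.921=0.030 → t=0.039; u2·a0=0.2408·34.921=8.409; a1+a2=5.311 < 8.409 ≤ a1+…+a3=34.921 → R3 fires; B=7 P=10 Y=5
Draw 4: a1=3.630, a2=2.044, a3=32.900, a0=38.574; τ=−ln(0.2014)/38.574=0.042 → t=0.080; u2·a0=0.4855·38.574=18.728; a1+a2=5.674 < 18.728 ≤ a1+…+a3=38.574 → R3 fires; B=7 P=11 Y=5
Draw 5: a1=3.993, a2=2.044, a3=36.190, a0=42.227; τ=−ln(0.2116)/42.227=0.037 → t=0.117; u2·a0=0.9012·42.227=38.055; a1+a2=6.037 < 38.055 ≤ a1+…+a3=42.227 → R3 fires; B=7 P=12 Y=5
Draw 6: a1=4.356, a2=2.044, a3=39.480, a0=45.880; τ=−ln(0.2047)/45.880=0.035 → t=0.152; u2·a0=0.2610·45.880=11.975; a1+a2=6.400 < 11.975 ≤ a1+…+a3=45.880 → R3 fires; B=7 P=13 Y=5
Draw 7: a1=4.719, a2=2.044, a3=42.770, a0=49.533; τ=−ln(0.3577)/49.533=0.021 → t=0.172; u2·a0=0.9628·49.533=47.690; a1+a2=6.763 < 47.690 ≤ a1+…+a3=49.533 → R3 fires; B=7 P=14 Y=5
Draw 8: a1=5.082, a2=2.044, a3=46.060, a0=53.186; τ=−ln(0.7575)/53.186=0.005 → t=0.178; u2·a0=0.0360·53.186=1.915 ≤ a1=5.082 → R1 fires; B=7 P=13 Y=6
Draw 9: a1=4.719, a2=2.044, a3=42.770, a0=49.533; τ=−ln(0.9880)/49.533=0.000 → t=0.178; u2·a0=0.1653·49.533=8.188; a1+a2=6.763 < 8.188 ≤ a1+…+a3=49.533 → R3 fires; B=7 P=14 Y=6
Draw 10: a1=5.082, a2=2.044, a3=46.060, a0=53.186; τ=−ln(0.7568)/53.186=0.005 → t=0.183; u2·a0=0.0092·53.186=0.489 ≤ a1=5.082 → R1 fires; B=7 P=13 Y=7
Draw 11: a1=4.719, a2=2.044, a3=42.770, a0=49.533; τ=−ln(0.1544)/49.533=0.038 → t=0.221; u2·a0=0.3150·49.533=15.603; a1+a2=6.763 < 15.603 ≤ a1+…+a3=49.533 → R3 fires; B=7 P=14 Y=7
Draw 12: a1=5.082, a2=2.044, a3=46.060, a0=53.186; τ=−ln(0.4860)/53.186=0.014 → t=0.234; u2·a0=0.2789·53.186=14.834; a1+a2=7.126 < 14.834 ≤ a1+…+a3=53.186 → R3 fires; B=7 P=15 Y=7
Draw 13: a1=5.445, a2=2.044, a3=49.350, a0=56.839; τ=−ln(0.5092)/56.839=0.012 → t=0.246; u2·a0=0.2092·56.839=11.891; a1+a2=7.489 < 11.891 ≤ a1+…+a3=56.839 → R3 fires; B=7 P=16 Y=7
Draw 14: a1=5.808, a2=2.044, a3=52.640, a0=60.492; τ=−ln(0.1432)/60.492=0.032 → t=0.278 > T=0.26: stop.
Read off P at T=0.26: 16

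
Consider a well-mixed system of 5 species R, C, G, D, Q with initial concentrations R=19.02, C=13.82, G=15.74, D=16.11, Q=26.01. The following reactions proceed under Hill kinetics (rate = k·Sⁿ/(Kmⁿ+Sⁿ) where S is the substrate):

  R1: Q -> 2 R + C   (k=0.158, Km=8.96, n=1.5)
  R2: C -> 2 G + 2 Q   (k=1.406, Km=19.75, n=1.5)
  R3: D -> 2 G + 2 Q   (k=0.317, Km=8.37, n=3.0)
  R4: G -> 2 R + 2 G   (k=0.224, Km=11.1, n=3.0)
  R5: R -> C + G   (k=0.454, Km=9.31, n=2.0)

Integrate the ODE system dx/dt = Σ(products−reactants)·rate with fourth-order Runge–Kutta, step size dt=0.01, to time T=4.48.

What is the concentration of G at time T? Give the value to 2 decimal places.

RK4 with dt=0.01: 448 steps to T=4.48. Trajectory (selected grid times):
t=0.00: R=19.02 C=13.82 G=15.74 D=16.11 Q=26.01
t=0.50: R=19.14 C=13.81 G=16.80 D=15.97 Q=26.74
t=1.00: R=19.26 C=13.80 G=17.87 D=15.83 Q=27.47
t=1.49: R=19.40 C=13.79 G=18.92 D=15.70 Q=28.18
t=1.99: R=19.53 C=13.79 G=19.99 D=15.56 Q=28.91
t=2.49: R=19.68 C=13.78 G=21.07 D=15.42 Q=29.63
t=2.99: R=19.82 C=13.77 G=22.14 D=15.29 Q=30.35
t=3.48: R=19.97 C=13.77 G=23.20 D=15.15 Q=31.06
t=3.98: R=20.13 C=13.77 G=24.27 D=15.02 Q=31.78
t=4.48: R=20.28 C=13.76 G=25.35 D=14.88 Q=32.50
Read off G at T=4.48: 25.35

G at T = 25.35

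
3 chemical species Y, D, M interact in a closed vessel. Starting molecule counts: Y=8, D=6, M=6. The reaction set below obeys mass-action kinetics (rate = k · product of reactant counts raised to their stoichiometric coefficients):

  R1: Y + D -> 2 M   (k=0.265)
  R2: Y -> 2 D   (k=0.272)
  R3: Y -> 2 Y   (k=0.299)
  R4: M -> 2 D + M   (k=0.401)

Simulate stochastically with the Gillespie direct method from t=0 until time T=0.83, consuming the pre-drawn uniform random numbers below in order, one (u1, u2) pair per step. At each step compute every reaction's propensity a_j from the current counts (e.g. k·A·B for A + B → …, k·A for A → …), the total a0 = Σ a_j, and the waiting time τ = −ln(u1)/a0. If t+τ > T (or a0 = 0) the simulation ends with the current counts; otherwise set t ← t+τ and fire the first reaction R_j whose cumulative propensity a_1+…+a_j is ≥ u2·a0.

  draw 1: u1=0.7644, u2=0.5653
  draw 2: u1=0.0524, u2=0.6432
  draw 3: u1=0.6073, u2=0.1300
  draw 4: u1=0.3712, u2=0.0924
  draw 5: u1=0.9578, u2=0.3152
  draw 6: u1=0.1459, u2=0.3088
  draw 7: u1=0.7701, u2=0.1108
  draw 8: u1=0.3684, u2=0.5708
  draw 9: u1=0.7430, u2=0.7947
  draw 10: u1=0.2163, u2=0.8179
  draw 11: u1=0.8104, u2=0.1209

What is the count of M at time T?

t=0.000: Y=8 D=6 M=6
Draw 1: a1=12.720, a2=2.176, a3=2.392, a4=2.406, a0=19.694; τ=−ln(0.7644)/19.694=0.014 → t=0.014; u2·a0=0.5653·19.694=11.133 ≤ a1=12.720 → R1 fires; Y=7 D=5 M=8
Draw 2: a1=9.275, a2=1.904, a3=2.093, a4=3.208, a0=16.480; τ=−ln(0.0524)/16.480=0.179 → t=0.193; u2·a0=0.6432·16.480=10.600; a1=9.275 < 10.600 ≤ a1+a2=11.179 → R2 fires; Y=6 D=7 M=8
Draw 3: a1=11.130, a2=1.632, a3=1.794, a4=3.208, a0=17.764; τ=−ln(0.6073)/17.764=0.028 → t=0.221; u2·a0=0.1300·17.764=2.309 ≤ a1=11.130 → R1 fires; Y=5 D=6 M=10
Draw 4: a1=7.950, a2=1.360, a3=1.495, a4=4.010, a0=14.815; τ=−ln(0.3712)/14.815=0.067 → t=0.288; u2·a0=0.0924·14.815=1.369 ≤ a1=7.950 → R1 fires; Y=4 D=5 M=12
Draw 5: a1=5.300, a2=1.088, a3=1.196, a4=4.812, a0=12.396; τ=−ln(0.9578)/12.396=0.003 → t=0.291; u2·a0=0.3152·12.396=3.907 ≤ a1=5.300 → R1 fires; Y=3 D=4 M=14
Draw 6: a1=3.180, a2=0.816, a3=0.897, a4=5.614, a0=10.507; τ=−ln(0.1459)/10.507=0.183 → t=0.474; u2·a0=0.3088·10.507=3.245; a1=3.180 < 3.245 ≤ a1+a2=3.996 → R2 fires; Y=2 D=6 M=14
Draw 7: a1=3.180, a2=0.544, a3=0.598, a4=5.614, a0=9.936; τ=−ln(0.7701)/9.936=0.026 → t=0.501; u2·a0=0.1108·9.936=1.101 ≤ a1=3.180 → R1 fires; Y=1 D=5 M=16
Draw 8: a1=1.325, a2=0.272, a3=0.299, a4=6.416, a0=8.312; τ=−ln(0.3684)/8.312=0.120 → t=0.621; u2·a0=0.5708·8.312=4.744; a1+…+a3=1.896 < 4.744 ≤ a1+…+a4=8.312 → R4 fires; Y=1 D=7 M=16
Draw 9: a1=1.855, a2=0.272, a3=0.299, a4=6.416, a0=8.842; τ=−ln(0.7430)/8.842=0.034 → t=0.654; u2·a0=0.7947·8.842=7.027; a1+…+a3=2.426 < 7.027 ≤ a1+…+a4=8.842 → R4 fires; Y=1 D=9 M=16
Draw 10: a1=2.385, a2=0.272, a3=0.299, a4=6.416, a0=9.372; τ=−ln(0.2163)/9.372=0.163 → t=0.818; u2·a0=0.8179·9.372=7.665; a1+…+a3=2.956 < 7.665 ≤ a1+…+a4=9.372 → R4 fires; Y=1 D=11 M=16
Draw 11: a1=2.915, a2=0.272, a3=0.299, a4=6.416, a0=9.902; τ=−ln(0.8104)/9.902=0.021 → t=0.839 > T=0.83: stop.
Read off M at T=0.83: 16

M at T = 16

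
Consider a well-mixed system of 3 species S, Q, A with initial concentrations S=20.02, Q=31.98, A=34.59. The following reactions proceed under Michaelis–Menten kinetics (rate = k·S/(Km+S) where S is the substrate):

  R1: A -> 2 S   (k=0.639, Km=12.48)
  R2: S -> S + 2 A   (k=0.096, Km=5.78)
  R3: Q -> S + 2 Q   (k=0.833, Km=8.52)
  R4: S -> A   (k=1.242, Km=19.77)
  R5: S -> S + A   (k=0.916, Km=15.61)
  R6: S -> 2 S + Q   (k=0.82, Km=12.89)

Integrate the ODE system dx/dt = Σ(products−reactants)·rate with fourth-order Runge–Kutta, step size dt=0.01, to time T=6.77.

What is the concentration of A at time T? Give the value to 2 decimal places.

A at T = 40.88

RK4 with dt=0.01: 677 steps to T=6.77. Trajectory (selected grid times):
t=0.00: S=20.02 Q=31.98 A=34.59
t=0.75: S=21.12 Q=32.85 A=35.21
t=1.50: S=22.23 Q=33.74 A=35.86
t=2.26: S=23.35 Q=34.64 A=36.53
t=3.01: S=24.46 Q=35.54 A=37.22
t=3.76: S=25.57 Q=36.45 A=37.92
t=4.51: S=26.68 Q=37.37 A=38.63
t=5.27: S=27.81 Q=38.31 A=39.38
t=6.02: S=28.93 Q=39.25 A=40.12
t=6.77: S=30.04 Q=40.19 A=40.88
Read off A at T=6.77: 40.88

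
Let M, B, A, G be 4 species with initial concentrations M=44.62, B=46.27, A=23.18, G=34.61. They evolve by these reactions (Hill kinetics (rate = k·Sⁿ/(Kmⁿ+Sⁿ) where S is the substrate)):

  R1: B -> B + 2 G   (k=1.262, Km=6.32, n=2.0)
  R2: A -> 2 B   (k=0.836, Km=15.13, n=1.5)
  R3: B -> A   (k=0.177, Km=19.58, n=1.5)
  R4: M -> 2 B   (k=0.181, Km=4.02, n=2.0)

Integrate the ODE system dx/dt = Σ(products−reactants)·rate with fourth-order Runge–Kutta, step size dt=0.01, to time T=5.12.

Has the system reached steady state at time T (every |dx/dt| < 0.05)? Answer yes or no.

RK4 with dt=0.01: 512 steps to T=5.12. Trajectory (selected grid times):
t=0.00: M=44.62 B=46.27 A=23.18 G=34.61
t=0.57: M=44.52 B=47.02 A=22.95 G=36.02
t=1.14: M=44.42 B=47.76 A=22.72 G=37.44
t=1.71: M=44.31 B=48.50 A=22.49 G=38.85
t=2.28: M=44.21 B=49.24 A=22.26 G=40.27
t=2.84: M=44.11 B=49.96 A=22.04 G=41.66
t=3.41: M=44.01 B=50.69 A=21.82 G=43.07
t=3.98: M=43.91 B=51.41 A=21.60 G=44.49
t=4.55: M=43.80 B=52.14 A=21.39 G=45.91
t=5.12: M=43.70 B=52.85 A=21.17 G=47.33
Rates at T: R1=1.2442, R2=0.5211, R3=0.1444, R4=0.1795
dx/dt at T (Σ net stoichiometry × rate): M=-0.1795, B=+1.2568, A=-0.3767, G=+2.4884
Largest |dx/dt| is |+2.4884| (G) ≥ 0.05 → not steady.

Steady state at T: no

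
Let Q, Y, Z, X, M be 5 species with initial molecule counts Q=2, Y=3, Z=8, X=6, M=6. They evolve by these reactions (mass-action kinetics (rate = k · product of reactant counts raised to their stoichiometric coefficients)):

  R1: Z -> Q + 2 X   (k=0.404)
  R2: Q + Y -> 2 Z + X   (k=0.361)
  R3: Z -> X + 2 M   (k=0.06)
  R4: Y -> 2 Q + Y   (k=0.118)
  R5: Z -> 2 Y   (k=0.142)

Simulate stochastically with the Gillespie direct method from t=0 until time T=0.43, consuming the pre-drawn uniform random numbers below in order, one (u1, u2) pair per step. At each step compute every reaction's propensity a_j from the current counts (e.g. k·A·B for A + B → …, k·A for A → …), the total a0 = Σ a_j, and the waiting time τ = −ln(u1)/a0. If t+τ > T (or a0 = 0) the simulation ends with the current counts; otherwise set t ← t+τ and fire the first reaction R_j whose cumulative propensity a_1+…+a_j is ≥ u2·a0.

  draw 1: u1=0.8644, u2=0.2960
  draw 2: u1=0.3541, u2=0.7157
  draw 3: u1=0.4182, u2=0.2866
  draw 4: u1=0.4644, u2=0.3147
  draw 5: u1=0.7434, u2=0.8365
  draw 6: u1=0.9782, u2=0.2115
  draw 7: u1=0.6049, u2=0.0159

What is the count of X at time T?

X at T = 15

t=0.000: Q=2 Y=3 Z=8 X=6 M=6
Draw 1: a1=3.232, a2=2.166, a3=0.480, a4=0.354, a5=1.136, a0=7.368; τ=−ln(0.8644)/7.368=0.020 → t=0.020; u2·a0=0.2960·7.368=2.181 ≤ a1=3.232 → R1 fires; Q=3 Y=3 Z=7 X=8 M=6
Draw 2: a1=2.828, a2=3.249, a3=0.420, a4=0.354, a5=0.994, a0=7.845; τ=−ln(0.3541)/7.845=0.132 → t=0.152; u2·a0=0.7157·7.845=5.615; a1=2.828 < 5.615 ≤ a1+a2=6.077 → R2 fires; Q=2 Y=2 Z=9 X=9 M=6
Draw 3: a1=3.636, a2=1.444, a3=0.540, a4=0.236, a5=1.278, a0=7.134; τ=−ln(0.4182)/7.134=0.122 → t=0.274; u2·a0=0.2866·7.134=2.045 ≤ a1=3.636 → R1 fires; Q=3 Y=2 Z=8 X=11 M=6
Draw 4: a1=3.232, a2=2.166, a3=0.480, a4=0.236, a5=1.136, a0=7.250; τ=−ln(0.4644)/7.250=0.106 → t=0.380; u2·a0=0.3147·7.250=2.282 ≤ a1=3.232 → R1 fires; Q=4 Y=2 Z=7 X=13 M=6
Draw 5: a1=2.828, a2=2.888, a3=0.420, a4=0.236, a5=0.994, a0=7.366; τ=−ln(0.7434)/7.366=0.040 → t=0.420; u2·a0=0.8365·7.366=6.162; a1+…+a3=6.136 < 6.162 ≤ a1+…+a4=6.372 → R4 fires; Q=6 Y=2 Z=7 X=13 M=6
Draw 6: a1=2.828, a2=4.332, a3=0.420, a4=0.236, a5=0.994, a0=8.810; τ=−ln(0.9782)/8.810=0.003 → t=0.423; u2·a0=0.2115·8.810=1.863 ≤ a1=2.828 → R1 fires; Q=7 Y=2 Z=6 X=15 M=6
Draw 7: a1=2.424, a2=5.054, a3=0.360, a4=0.236, a5=0.852, a0=8.926; τ=−ln(0.6049)/8.926=0.056 → t=0.479 > T=0.43: stop.
Read off X at T=0.43: 15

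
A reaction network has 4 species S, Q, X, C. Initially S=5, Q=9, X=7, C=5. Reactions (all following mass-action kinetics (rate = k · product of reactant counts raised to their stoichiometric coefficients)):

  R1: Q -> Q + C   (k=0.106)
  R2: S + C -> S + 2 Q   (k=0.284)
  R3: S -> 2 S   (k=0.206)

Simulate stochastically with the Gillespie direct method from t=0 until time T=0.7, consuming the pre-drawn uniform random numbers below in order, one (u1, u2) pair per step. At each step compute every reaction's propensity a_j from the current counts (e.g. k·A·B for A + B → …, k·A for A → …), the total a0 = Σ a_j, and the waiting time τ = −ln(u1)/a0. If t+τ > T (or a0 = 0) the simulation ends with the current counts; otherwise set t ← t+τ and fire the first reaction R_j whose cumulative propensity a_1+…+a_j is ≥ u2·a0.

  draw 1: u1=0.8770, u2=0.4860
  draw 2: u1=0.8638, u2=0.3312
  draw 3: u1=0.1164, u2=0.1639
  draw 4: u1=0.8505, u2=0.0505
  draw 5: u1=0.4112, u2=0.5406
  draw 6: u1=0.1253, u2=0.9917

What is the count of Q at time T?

t=0.000: S=5 Q=9 X=7 C=5
Draw 1: a1=0.954, a2=7.100, a3=1.030, a0=9.084; τ=−ln(0.8770)/9.084=0.014 → t=0.014; u2·a0=0.4860·9.084=4.415; a1=0.954 < 4.415 ≤ a1+a2=8.054 → R2 fires; S=5 Q=11 X=7 C=4
Draw 2: a1=1.166, a2=5.680, a3=1.030, a0=7.876; τ=−ln(0.8638)/7.876=0.019 → t=0.033; u2·a0=0.3312·7.876=2.609; a1=1.166 < 2.609 ≤ a1+a2=6.846 → R2 fires; S=5 Q=13 X=7 C=3
Draw 3: a1=1.378, a2=4.260, a3=1.030, a0=6.668; τ=−ln(0.1164)/6.668=0.323 → t=0.356; u2·a0=0.1639·6.668=1.093 ≤ a1=1.378 → R1 fires; S=5 Q=13 X=7 C=4
Draw 4: a1=1.378, a2=5.680, a3=1.030, a0=8.088; τ=−ln(0.8505)/8.088=0.020 → t=0.376; u2·a0=0.0505·8.088=0.408 ≤ a1=1.378 → R1 fires; S=5 Q=13 X=7 C=5
Draw 5: a1=1.378, a2=7.100, a3=1.030, a0=9.508; τ=−ln(0.4112)/9.508=0.093 → t=0.469; u2·a0=0.5406·9.508=5.140; a1=1.378 < 5.140 ≤ a1+a2=8.478 → R2 fires; S=5 Q=15 X=7 C=4
Draw 6: a1=1.590, a2=5.680, a3=1.030, a0=8.300; τ=−ln(0.1253)/8.300=0.250 → t=0.719 > T=0.7: stop.
Read off Q at T=0.7: 15

Q at T = 15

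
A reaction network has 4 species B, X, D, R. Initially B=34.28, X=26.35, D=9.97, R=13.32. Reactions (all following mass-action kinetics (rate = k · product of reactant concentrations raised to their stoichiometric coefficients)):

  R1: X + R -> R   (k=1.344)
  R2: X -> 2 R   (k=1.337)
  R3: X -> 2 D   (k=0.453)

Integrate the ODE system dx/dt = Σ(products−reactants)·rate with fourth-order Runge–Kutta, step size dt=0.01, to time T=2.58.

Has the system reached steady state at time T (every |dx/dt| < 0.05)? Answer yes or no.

Steady state at T: yes

RK4 with dt=0.01: 258 steps to T=2.58. Trajectory (selected grid times):
t=0.00: B=34.28 X=26.35 D=9.97 R=13.32
t=0.29: B=34.28 X=0.03 D=11.06 R=16.54
t=0.57: B=34.28 X=0.00 D=11.06 R=16.54
t=0.86: B=34.28 X=0.00 D=11.06 R=16.54
t=1.15: B=34.28 X=0.00 D=11.06 R=16.54
t=1.43: B=34.28 X=0.00 D=11.06 R=16.54
t=1.72: B=34.28 X=0.00 D=11.06 R=16.54
t=2.01: B=34.28 X=0.00 D=11.06 R=16.54
t=2.29: B=34.28 X=0.00 D=11.06 R=16.54
t=2.58: B=34.28 X=0.00 D=11.06 R=16.54
Rates at T: R1=0.0000, R2=0.0000, R3=0.0000
dx/dt at T (Σ net stoichiometry × rate): B=+0.0000, X=-0.0000, D=+0.0000, R=+0.0000
Largest |dx/dt| is |-0.0000| (X) < 0.05 → steady.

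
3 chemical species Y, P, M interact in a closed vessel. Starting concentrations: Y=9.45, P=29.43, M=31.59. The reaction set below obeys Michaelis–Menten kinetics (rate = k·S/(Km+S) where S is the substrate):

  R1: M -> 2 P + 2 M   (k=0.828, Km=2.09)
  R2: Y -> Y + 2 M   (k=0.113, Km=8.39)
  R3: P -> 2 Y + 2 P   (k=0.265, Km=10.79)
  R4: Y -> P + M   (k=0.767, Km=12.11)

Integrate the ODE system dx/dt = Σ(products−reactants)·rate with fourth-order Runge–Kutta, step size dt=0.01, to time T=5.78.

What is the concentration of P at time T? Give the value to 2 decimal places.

RK4 with dt=0.01: 578 steps to T=5.78. Trajectory (selected grid times):
t=0.00: Y=9.45 P=29.43 M=31.59
t=0.64: Y=9.48 P=30.77 M=32.38
t=1.28: Y=9.52 P=32.10 M=33.17
t=1.93: Y=9.56 P=33.47 M=33.97
t=2.57: Y=9.60 P=34.81 M=34.77
t=3.21: Y=9.64 P=36.16 M=35.56
t=3.85: Y=9.69 P=37.51 M=36.36
t=4.50: Y=9.74 P=38.88 M=37.17
t=5.14: Y=9.78 P=40.24 M=37.97
t=5.78: Y=9.83 P=41.60 M=38.77
Read off P at T=5.78: 41.60

P at T = 41.60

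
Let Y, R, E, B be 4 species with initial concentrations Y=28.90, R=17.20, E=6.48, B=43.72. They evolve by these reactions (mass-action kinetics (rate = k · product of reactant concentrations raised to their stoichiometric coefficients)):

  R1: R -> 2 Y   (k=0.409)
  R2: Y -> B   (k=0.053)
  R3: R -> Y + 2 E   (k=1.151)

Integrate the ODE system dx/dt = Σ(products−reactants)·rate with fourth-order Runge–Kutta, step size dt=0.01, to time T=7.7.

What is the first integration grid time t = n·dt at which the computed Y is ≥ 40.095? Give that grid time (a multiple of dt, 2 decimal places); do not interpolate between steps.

Threshold first reached at t = 0.53

RK4 with dt=0.01: 770 steps to T=7.7. Trajectory (selected grid times):
t=0.00: Y=28.90 R=17.20 E=6.48 B=43.72
t=0.52: Y=39.99 R=7.64 E=20.58 B=44.69
t=0.53: Y=40.12 R=7.52 E=20.76 B=44.71
t=0.86: Y=43.21 R=4.50 E=25.23 B=45.45
t=1.71: Y=45.36 R=1.19 E=30.10 B=47.46
t=2.57: Y=44.42 R=0.31 E=31.40 B=49.51
t=3.42: Y=42.75 R=0.08 E=31.74 B=51.48
t=4.28: Y=40.92 R=0.02 E=31.83 B=53.38
t=5.13: Y=39.14 R=0.01 E=31.85 B=55.19
t=5.99: Y=37.40 R=0.00 E=31.86 B=56.93
t=6.84: Y=35.75 R=0.00 E=31.86 B=58.58
t=7.70: Y=34.16 R=0.00 E=31.86 B=60.17
Y(0.52)=39.991 < 40.095 but Y(0.53)=40.119 ≥ 40.095, so the first grid time is t=0.53.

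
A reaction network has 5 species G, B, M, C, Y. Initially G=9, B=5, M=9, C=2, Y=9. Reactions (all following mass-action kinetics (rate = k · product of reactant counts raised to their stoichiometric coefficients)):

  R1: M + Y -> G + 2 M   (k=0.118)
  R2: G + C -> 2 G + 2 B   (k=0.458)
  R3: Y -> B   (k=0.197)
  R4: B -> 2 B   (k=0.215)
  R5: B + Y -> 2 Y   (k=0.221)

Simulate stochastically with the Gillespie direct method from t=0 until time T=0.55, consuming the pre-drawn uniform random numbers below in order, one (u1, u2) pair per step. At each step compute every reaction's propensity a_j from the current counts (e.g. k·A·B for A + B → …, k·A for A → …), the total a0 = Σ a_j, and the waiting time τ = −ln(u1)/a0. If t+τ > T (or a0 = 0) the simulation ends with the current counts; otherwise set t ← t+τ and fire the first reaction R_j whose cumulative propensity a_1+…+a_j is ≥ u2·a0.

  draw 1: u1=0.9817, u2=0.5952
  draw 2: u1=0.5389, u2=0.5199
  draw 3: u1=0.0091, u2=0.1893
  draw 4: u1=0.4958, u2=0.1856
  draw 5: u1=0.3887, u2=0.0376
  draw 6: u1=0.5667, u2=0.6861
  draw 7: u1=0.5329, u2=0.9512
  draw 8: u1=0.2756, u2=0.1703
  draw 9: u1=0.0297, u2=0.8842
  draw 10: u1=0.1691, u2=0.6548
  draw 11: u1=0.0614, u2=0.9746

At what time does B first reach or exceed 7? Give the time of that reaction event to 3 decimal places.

t=0.000: G=9 B=5 M=9 C=2 Y=9
Draw 1: a1=9.558, a2=8.244, a3=1.773, a4=1.075, a5=9.945, a0=30.595; τ=−ln(0.9817)/30.595=0.001 → t=0.001; u2·a0=0.5952·30.595=18.210; a1+a2=17.802 < 18.210 ≤ a1+…+a3=19.575 → R3 fires; G=9 B=6 M=9 C=2 Y=8
Draw 2: a1=8.496, a2=8.244, a3=1.576, a4=1.290, a5=10.608, a0=30.214; τ=−ln(0.5389)/30.214=0.020 → t=0.021; u2·a0=0.5199·30.214=15.708; a1=8.496 < 15.708 ≤ a1+a2=16.740 → R2 fires; G=10 B=8 M=9 C=1 Y=8
Draw 3: a1=8.496, a2=4.580, a3=1.576, a4=1.720, a5=14.144, a0=30.516; τ=−ln(0.0091)/30.516=0.154 → t=0.175; u2·a0=0.1893·30.516=5.777 ≤ a1=8.496 → R1 fires; G=11 B=8 M=10 C=1 Y=7
Draw 4: a1=8.260, a2=5.038, a3=1.379, a4=1.720, a5=12.376, a0=28.773; τ=−ln(0.4958)/28.773=0.024 → t=0.199; u2·a0=0.1856·28.773=5.340 ≤ a1=8.260 → R1 fires; G=12 B=8 M=11 C=1 Y=6
Draw 5: a1=7.788, a2=5.496, a3=1.182, a4=1.720, a5=10.608, a0=26.794; τ=−ln(0.3887)/26.794=0.035 → t=0.235; u2·a0=0.0376·26.794=1.007 ≤ a1=7.788 → R1 fires; G=13 B=8 M=12 C=1 Y=5
Draw 6: a1=7.080, a2=5.954, a3=0.985, a4=1.720, a5=8.840, a0=24.579; τ=−ln(0.5667)/24.579=0.023 → t=0.258; u2·a0=0.6861·24.579=16.864; a1+…+a4=15.739 < 16.864 ≤ a1+…+a5=24.579 → R5 fires; G=13 B=7 M=12 C=1 Y=6
Draw 7: a1=8.496, a2=5.954, a3=1.182, a4=1.505, a5=9.282, a0=26.419; τ=−ln(0.5329)/26.419=0.024 → t=0.282; u2·a0=0.9512·26.419=25.130; a1+…+a4=17.137 < 25.130 ≤ a1+…+a5=26.419 → R5 fires; G=13 B=6 M=12 C=1 Y=7
Draw 8: a1=9.912, a2=5.954, a3=1.379, a4=1.290, a5=9.282, a0=27.817; τ=−ln(0.2756)/27.817=0.046 → t=0.328; u2·a0=0.1703·27.817=4.737 ≤ a1=9.912 → R1 fires; G=14 B=6 M=13 C=1 Y=6
Draw 9: a1=9.204, a2=6.412, a3=1.182, a4=1.290, a5=7.956, a0=26.044; τ=−ln(0.0297)/26.044=0.135 → t=0.463; u2·a0=0.8842·26.044=23.028; a1+…+a4=18.088 < 23.028 ≤ a1+…+a5=26.044 → R5 fires; G=14 B=5 M=13 C=1 Y=7
Draw 10: a1=10.738, a2=6.412, a3=1.379, a4=1.075, a5=7.735, a0=27.339; τ=−ln(0.1691)/27.339=0.065 → t=0.528; u2·a0=0.6548·27.339=17.902; a1+a2=17.150 < 17.902 ≤ a1+…+a3=18.529 → R3 fires; G=14 B=6 M=13 C=1 Y=6
Draw 11: a1=9.204, a2=6.412, a3=1.182, a4=1.290, a5=7.956, a0=26.044; τ=−ln(0.0614)/26.044=0.107 → t=0.635 > T=0.55: stop.
B first becomes ≥ 7 when it reaches 8 at the event at t=0.021.

Threshold first reached at t = 0.021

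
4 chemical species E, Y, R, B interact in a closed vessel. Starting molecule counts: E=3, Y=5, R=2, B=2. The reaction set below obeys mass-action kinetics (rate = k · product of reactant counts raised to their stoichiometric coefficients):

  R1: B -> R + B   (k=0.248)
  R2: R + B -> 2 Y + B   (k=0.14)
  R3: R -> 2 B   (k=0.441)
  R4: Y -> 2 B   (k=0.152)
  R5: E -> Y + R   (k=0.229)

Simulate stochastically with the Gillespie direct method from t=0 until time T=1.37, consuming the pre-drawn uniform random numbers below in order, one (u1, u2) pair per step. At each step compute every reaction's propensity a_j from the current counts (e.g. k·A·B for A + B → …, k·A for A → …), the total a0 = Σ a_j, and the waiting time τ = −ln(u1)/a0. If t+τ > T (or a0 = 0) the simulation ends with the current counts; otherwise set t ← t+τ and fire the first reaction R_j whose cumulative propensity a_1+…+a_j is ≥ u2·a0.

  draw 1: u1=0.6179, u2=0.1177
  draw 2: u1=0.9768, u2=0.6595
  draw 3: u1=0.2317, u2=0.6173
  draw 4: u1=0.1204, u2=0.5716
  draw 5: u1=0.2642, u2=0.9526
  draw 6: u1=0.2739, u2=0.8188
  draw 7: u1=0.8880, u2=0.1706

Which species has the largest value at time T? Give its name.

Dominant species at T: B

t=0.000: E=3 Y=5 R=2 B=2
Draw 1: a1=0.496, a2=0.560, a3=0.882, a4=0.760, a5=0.687, a0=3.385; τ=−ln(0.6179)/3.385=0.142 → t=0.142; u2·a0=0.1177·3.385=0.398 ≤ a1=0.496 → R1 fires; E=3 Y=5 R=3 B=2
Draw 2: a1=0.496, a2=0.840, a3=1.323, a4=0.760, a5=0.687, a0=4.106; τ=−ln(0.9768)/4.106=0.006 → t=0.148; u2·a0=0.6595·4.106=2.708; a1+…+a3=2.659 < 2.708 ≤ a1+…+a4=3.419 → R4 fires; E=3 Y=4 R=3 B=4
Draw 3: a1=0.992, a2=1.680, a3=1.323, a4=0.608, a5=0.687, a0=5.290; τ=−ln(0.2317)/5.290=0.276 → t=0.424; u2·a0=0.6173·5.290=3.266; a1+a2=2.672 < 3.266 ≤ a1+…+a3=3.995 → R3 fires; E=3 Y=4 R=2 B=6
Draw 4: a1=1.488, a2=1.680, a3=0.882, a4=0.608, a5=0.687, a0=5.345; τ=−ln(0.1204)/5.345=0.396 → t=0.820; u2·a0=0.5716·5.345=3.055; a1=1.488 < 3.055 ≤ a1+a2=3.168 → R2 fires; E=3 Y=6 R=1 B=6
Draw 5: a1=1.488, a2=0.840, a3=0.441, a4=0.912, a5=0.687, a0=4.368; τ=−ln(0.2642)/4.368=0.305 → t=1.125; u2·a0=0.9526·4.368=4.161; a1+…+a4=3.681 < 4.161 ≤ a1+…+a5=4.368 → R5 fires; E=2 Y=7 R=2 B=6
Draw 6: a1=1.488, a2=1.680, a3=0.882, a4=1.064, a5=0.458, a0=5.572; τ=−ln(0.2739)/5.572=0.232 → t=1.358; u2·a0=0.8188·5.572=4.562; a1+…+a3=4.050 < 4.562 ≤ a1+…+a4=5.114 → R4 fires; E=2 Y=6 R=2 B=8
Draw 7: a1=1.984, a2=2.240, a3=0.882, a4=0.912, a5=0.458, a0=6.476; τ=−ln(0.8880)/6.476=0.018 → t=1.376 > T=1.37: stop.
At T=1.37: E=2 Y=6 R=2 B=8; the largest is B.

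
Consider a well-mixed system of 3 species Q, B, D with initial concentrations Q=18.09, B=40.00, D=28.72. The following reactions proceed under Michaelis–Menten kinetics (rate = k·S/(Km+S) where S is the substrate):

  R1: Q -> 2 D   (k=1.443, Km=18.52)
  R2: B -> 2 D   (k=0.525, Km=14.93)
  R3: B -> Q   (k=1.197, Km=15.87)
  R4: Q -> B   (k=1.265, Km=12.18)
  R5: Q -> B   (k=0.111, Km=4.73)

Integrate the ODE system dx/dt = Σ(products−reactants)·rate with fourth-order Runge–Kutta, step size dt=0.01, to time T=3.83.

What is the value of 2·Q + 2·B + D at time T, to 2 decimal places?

Check how each reaction changes W = 2·Q + 2·B + D (weight of products minus weight of reactants):
R1: Q -> 2 D: (1·2) − (2·1) = 2 − 2 = 0
R2: B -> 2 D: (1·2) − (2·1) = 2 − 2 = 0
R3: B -> Q: (2·1) − (2·1) = 2 − 2 = 0
R4: Q -> B: (2·1) − (2·1) = 2 − 2 = 0
R5: Q -> B: (2·1) − (2·1) = 2 − 2 = 0
Every reaction leaves W unchanged, so W is conserved and no simulation is needed: W(T) = W(0) = 2·18.09 + 2·40.00 + 28.72 = 144.90

Value at T = 144.90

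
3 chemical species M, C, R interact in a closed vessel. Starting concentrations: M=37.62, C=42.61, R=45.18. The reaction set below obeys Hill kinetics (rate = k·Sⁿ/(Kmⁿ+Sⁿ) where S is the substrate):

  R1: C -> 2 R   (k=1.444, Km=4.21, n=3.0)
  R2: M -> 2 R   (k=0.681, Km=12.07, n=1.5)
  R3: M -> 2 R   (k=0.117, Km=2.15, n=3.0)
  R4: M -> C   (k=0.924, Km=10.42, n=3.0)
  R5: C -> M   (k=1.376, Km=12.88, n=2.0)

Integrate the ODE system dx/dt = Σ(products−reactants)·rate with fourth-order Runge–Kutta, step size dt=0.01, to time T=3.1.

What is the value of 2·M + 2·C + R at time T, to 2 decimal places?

Check how each reaction changes W = 2·M + 2·C + R (weight of products minus weight of reactants):
R1: C -> 2 R: (1·2) − (2·1) = 2 − 2 = 0
R2: M -> 2 R: (1·2) − (2·1) = 2 − 2 = 0
R3: M -> 2 R: (1·2) − (2·1) = 2 − 2 = 0
R4: M -> C: (2·1) − (2·1) = 2 − 2 = 0
R5: C -> M: (2·1) − (2·1) = 2 − 2 = 0
Every reaction leaves W unchanged, so W is conserved and no simulation is needed: W(T) = W(0) = 2·37.62 + 2·42.61 + 45.18 = 205.64

Value at T = 205.64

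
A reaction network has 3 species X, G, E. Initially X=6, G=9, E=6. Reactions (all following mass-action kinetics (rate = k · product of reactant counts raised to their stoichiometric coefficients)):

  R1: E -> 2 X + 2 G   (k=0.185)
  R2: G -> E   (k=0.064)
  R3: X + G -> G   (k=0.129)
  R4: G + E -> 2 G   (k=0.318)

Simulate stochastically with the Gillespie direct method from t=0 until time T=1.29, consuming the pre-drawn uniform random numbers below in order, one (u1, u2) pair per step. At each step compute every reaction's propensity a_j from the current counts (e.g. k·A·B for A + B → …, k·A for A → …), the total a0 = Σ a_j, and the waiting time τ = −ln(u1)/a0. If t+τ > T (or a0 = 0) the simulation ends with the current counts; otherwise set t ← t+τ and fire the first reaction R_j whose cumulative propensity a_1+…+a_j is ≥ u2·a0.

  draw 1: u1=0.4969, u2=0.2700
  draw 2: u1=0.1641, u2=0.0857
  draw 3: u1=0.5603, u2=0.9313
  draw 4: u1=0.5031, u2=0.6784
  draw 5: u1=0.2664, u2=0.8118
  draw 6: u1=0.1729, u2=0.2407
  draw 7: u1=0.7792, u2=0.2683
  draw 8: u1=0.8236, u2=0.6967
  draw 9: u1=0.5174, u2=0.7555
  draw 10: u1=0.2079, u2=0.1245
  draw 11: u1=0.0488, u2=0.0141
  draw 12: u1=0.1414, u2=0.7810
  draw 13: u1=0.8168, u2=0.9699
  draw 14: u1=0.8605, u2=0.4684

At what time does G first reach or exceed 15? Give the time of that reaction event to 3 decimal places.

Threshold first reached at t = 0.972

t=0.000: X=6 G=9 E=6
Draw 1: a1=1.110, a2=0.576, a3=6.966, a4=17.172, a0=25.824; τ=−ln(0.4969)/25.824=0.027 → t=0.027; u2·a0=0.2700·25.824=6.972; a1+a2=1.686 < 6.972 ≤ a1+…+a3=8.652 → R3 fires; X=5 G=9 E=6
Draw 2: a1=1.110, a2=0.576, a3=5.805, a4=17.172, a0=24.663; τ=−ln(0.1641)/24.663=0.073 → t=0.100; u2·a0=0.0857·24.663=2.114; a1+a2=1.686 < 2.114 ≤ a1+…+a3=7.491 → R3 fires; X=4 G=9 E=6
Draw 3: a1=1.110, a2=0.576, a3=4.644, a4=17.172, a0=23.502; τ=−ln(0.5603)/23.502=0.025 → t=0.125; u2·a0=0.9313·23.502=21.887; a1+…+a3=6.330 < 21.887 ≤ a1+…+a4=23.502 → R4 fires; X=4 G=10 E=5
Draw 4: a1=0.925, a2=0.640, a3=5.160, a4=15.900, a0=22.625; τ=−ln(0.5031)/22.625=0.030 → t=0.155; u2·a0=0.6784·22.625=15.349; a1+…+a3=6.725 < 15.349 ≤ a1+…+a4=22.625 → R4 fires; X=4 G=11 E=4
Draw 5: a1=0.740, a2=0.704, a3=5.676, a4=13.992, a0=21.112; τ=−ln(0.2664)/21.112=0.063 → t=0.218; u2·a0=0.8118·21.112=17.139; a1+…+a3=7.120 < 17.139 ≤ a1+…+a4=21.112 → R4 fires; X=4 G=12 E=3
Draw 6: a1=0.555, a2=0.768, a3=6.192, a4=11.448, a0=18.963; τ=−ln(0.1729)/18.963=0.093 → t=0.311; u2·a0=0.2407·18.963=4.564; a1+a2=1.323 < 4.564 ≤ a1+…+a3=7.515 → R3 fires; X=3 G=12 E=3
Draw 7: a1=0.555, a2=0.768, a3=4.644, a4=11.448, a0=17.415; τ=−ln(0.7792)/17.415=0.014 → t=0.325; u2·a0=0.2683·17.415=4.672; a1+a2=1.323 < 4.672 ≤ a1+…+a3=5.967 → R3 fires; X=2 G=12 E=3
Draw 8: a1=0.555, a2=0.768, a3=3.096, a4=11.448, a0=15.867; τ=−ln(0.8236)/15.867=0.012 → t=0.337; u2·a0=0.6967·15.867=11.055; a1+…+a3=4.419 < 11.055 ≤ a1+…+a4=15.867 → R4 fires; X=2 G=13 E=2
Draw 9: a1=0.370, a2=0.832, a3=3.354, a4=8.268, a0=12.824; τ=−ln(0.5174)/12.824=0.051 → t=0.389; u2·a0=0.7555·12.824=9.689; a1+…+a3=4.556 < 9.689 ≤ a1+…+a4=12.824 → R4 fires; X=2 G=14 E=1
Draw 10: a1=0.185, a2=0.896, a3=3.612, a4=4.452, a0=9.145; τ=−ln(0.2079)/9.145=0.172 → t=0.560; u2·a0=0.1245·9.145=1.139; a1+a2=1.081 < 1.139 ≤ a1+…+a3=4.693 → R3 fires; X=1 G=14 E=1
Draw 11: a1=0.185, a2=0.896, a3=1.806, a4=4.452, a0=7.339; τ=−ln(0.0488)/7.339=0.412 → t=0.972; u2·a0=0.0141·7.339=0.103 ≤ a1=0.185 → R1 fires; X=3 G=16 E=0
Draw 12: a1=0.000, a2=1.024, a3=6.192, a4=0.000, a0=7.216; τ=−ln(0.1414)/7.216=0.271 → t=1.243; u2·a0=0.7810·7.216=5.636; a1+a2=1.024 < 5.636 ≤ a1+…+a3=7.216 → R3 fires; X=2 G=16 E=0
Draw 13: a1=0.000, a2=1.024, a3=4.128, a4=0.000, a0=5.152; τ=−ln(0.8168)/5.152=0.039 → t=1.282; u2·a0=0.9699·5.152=4.997; a1+a2=1.024 < 4.997 ≤ a1+…+a3=5.152 → R3 fires; X=1 G=16 E=0
Draw 14: a1=0.000, a2=1.024, a3=2.064, a4=0.000, a0=3.088; τ=−ln(0.8605)/3.088=0.049 → t=1.331 > T=1.29: stop.
G first becomes ≥ 15 when it reaches 16 at the event at t=0.972.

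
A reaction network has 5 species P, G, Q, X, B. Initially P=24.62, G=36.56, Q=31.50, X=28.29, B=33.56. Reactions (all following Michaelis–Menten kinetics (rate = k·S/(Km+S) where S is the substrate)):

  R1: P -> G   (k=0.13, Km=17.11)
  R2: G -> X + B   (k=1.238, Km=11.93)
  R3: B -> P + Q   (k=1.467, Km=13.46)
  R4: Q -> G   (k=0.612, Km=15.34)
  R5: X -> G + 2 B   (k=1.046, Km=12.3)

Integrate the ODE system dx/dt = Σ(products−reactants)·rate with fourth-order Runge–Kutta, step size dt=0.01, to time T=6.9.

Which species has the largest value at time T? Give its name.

Dominant species at T: B

RK4 with dt=0.01: 690 steps to T=6.9. Trajectory (selected grid times):
t=0.00: P=24.62 G=36.56 Q=31.50 X=28.29 B=33.56
t=0.77: P=25.37 G=36.78 Q=31.99 X=28.45 B=34.59
t=1.53: P=26.12 G=37.00 Q=32.48 X=28.60 B=35.61
t=2.30: P=26.88 G=37.22 Q=32.98 X=28.76 B=36.63
t=3.07: P=27.65 G=37.45 Q=33.49 X=28.92 B=37.66
t=3.83: P=28.41 G=37.67 Q=34.00 X=29.07 B=38.66
t=4.60: P=29.19 G=37.90 Q=34.51 X=29.23 B=39.68
t=5.37: P=29.97 G=38.14 Q=35.03 X=29.39 B=40.69
t=6.13: P=30.75 G=38.37 Q=35.55 X=29.55 B=41.69
t=6.90: P=31.54 G=38.60 Q=36.07 X=29.71 B=42.70
At T=6.9: P=31.54 G=38.60 Q=36.07 X=29.71 B=42.70; the largest is B.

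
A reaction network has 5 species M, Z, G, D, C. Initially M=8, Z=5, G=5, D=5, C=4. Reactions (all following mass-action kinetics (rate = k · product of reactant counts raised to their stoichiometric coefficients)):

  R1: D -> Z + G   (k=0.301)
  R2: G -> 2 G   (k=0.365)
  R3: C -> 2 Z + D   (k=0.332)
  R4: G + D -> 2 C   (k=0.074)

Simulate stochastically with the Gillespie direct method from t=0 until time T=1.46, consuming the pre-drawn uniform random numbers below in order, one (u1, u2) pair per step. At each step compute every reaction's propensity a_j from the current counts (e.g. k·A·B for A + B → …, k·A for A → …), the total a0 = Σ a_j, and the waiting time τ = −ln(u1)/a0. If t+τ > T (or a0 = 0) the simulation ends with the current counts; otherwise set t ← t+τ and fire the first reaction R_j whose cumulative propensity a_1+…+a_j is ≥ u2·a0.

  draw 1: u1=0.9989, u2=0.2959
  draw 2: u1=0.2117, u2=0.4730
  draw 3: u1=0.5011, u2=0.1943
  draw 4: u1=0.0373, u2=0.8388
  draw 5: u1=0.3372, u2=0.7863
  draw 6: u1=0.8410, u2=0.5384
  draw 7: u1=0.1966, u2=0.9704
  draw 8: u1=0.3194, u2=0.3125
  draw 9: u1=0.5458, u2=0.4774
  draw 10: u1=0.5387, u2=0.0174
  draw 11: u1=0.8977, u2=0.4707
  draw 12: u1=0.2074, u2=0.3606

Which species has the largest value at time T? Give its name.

Dominant species at T: Z

t=0.000: M=8 Z=5 G=5 D=5 C=4
Draw 1: a1=1.505, a2=1.825, a3=1.328, a4=1.850, a0=6.508; τ=−ln(0.9989)/6.508=0.000 → t=0.000; u2·a0=0.2959·6.508=1.926; a1=1.505 < 1.926 ≤ a1+a2=3.330 → R2 fires; M=8 Z=5 G=6 D=5 C=4
Draw 2: a1=1.505, a2=2.190, a3=1.328, a4=2.220, a0=7.243; τ=−ln(0.2117)/7.243=0.214 → t=0.215; u2·a0=0.4730·7.243=3.426; a1=1.505 < 3.426 ≤ a1+a2=3.695 → R2 fires; M=8 Z=5 G=7 D=5 C=4
Draw 3: a1=1.505, a2=2.555, a3=1.328, a4=2.590, a0=7.978; τ=−ln(0.5011)/7.978=0.087 → t=0.301; u2·a0=0.1943·7.978=1.550; a1=1.505 < 1.550 ≤ a1+a2=4.060 → R2 fires; M=8 Z=5 G=8 D=5 C=4
Draw 4: a1=1.505, a2=2.920, a3=1.328, a4=2.960, a0=8.713; τ=−ln(0.0373)/8.713=0.377 → t=0.679; u2·a0=0.8388·8.713=7.308; a1+…+a3=5.753 < 7.308 ≤ a1+…+a4=8.713 → R4 fires; M=8 Z=5 G=7 D=4 C=6
Draw 5: a1=1.204, a2=2.555, a3=1.992, a4=2.072, a0=7.823; τ=−ln(0.3372)/7.823=0.139 → t=0.818; u2·a0=0.7863·7.823=6.151; a1+…+a3=5.751 < 6.151 ≤ a1+…+a4=7.823 → R4 fires; M=8 Z=5 G=6 D=3 C=8
Draw 6: a1=0.903, a2=2.190, a3=2.656, a4=1.332, a0=7.081; τ=−ln(0.8410)/7.081=0.024 → t=0.842; u2·a0=0.5384·7.081=3.812; a1+a2=3.093 < 3.812 ≤ a1+…+a3=5.749 → R3 fires; M=8 Z=7 G=6 D=4 C=7
Draw 7: a1=1.204, a2=2.190, a3=2.324, a4=1.776, a0=7.494; τ=−ln(0.1966)/7.494=0.217 → t=1.059; u2·a0=0.9704·7.494=7.272; a1+…+a3=5.718 < 7.272 ≤ a1+…+a4=7.494 → R4 fires; M=8 Z=7 G=5 D=3 C=9
Draw 8: a1=0.903, a2=1.825, a3=2.988, a4=1.110, a0=6.826; τ=−ln(0.3194)/6.826=0.167 → t=1.226; u2·a0=0.3125·6.826=2.133; a1=0.903 < 2.133 ≤ a1+a2=2.728 → R2 fires; M=8 Z=7 G=6 D=3 C=9
Draw 9: a1=0.903, a2=2.190, a3=2.988, a4=1.332, a0=7.413; τ=−ln(0.5458)/7.413=0.082 → t=1.308; u2·a0=0.4774·7.413=3.539; a1+a2=3.093 < 3.539 ≤ a1+…+a3=6.081 → R3 fires; M=8 Z=9 G=6 D=4 C=8
Draw 10: a1=1.204, a2=2.190, a3=2.656, a4=1.776, a0=7.826; τ=−ln(0.5387)/7.826=0.079 → t=1.387; u2·a0=0.0174·7.826=0.136 ≤ a1=1.204 → R1 fires; M=8 Z=10 G=7 D=3 C=8
Draw 11: a1=0.903, a2=2.555, a3=2.656, a4=1.554, a0=7.668; τ=−ln(0.8977)/7.668=0.014 → t=1.401; u2·a0=0.4707·7.668=3.609; a1+a2=3.458 < 3.609 ≤ a1+…+a3=6.114 → R3 fires; M=8 Z=12 G=7 D=4 C=7
Draw 12: a1=1.204, a2=2.555, a3=2.324, a4=2.072, a0=8.155; τ=−ln(0.2074)/8.155=0.193 → t=1.594 > T=1.46: stop.
At T=1.46: M=8 Z=12 G=7 D=4 C=7; the largest is Z.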